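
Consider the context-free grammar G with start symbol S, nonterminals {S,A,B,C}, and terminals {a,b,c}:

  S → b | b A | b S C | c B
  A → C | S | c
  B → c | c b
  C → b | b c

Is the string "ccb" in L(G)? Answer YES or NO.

CNF form of G:
  S -> T0 A | T0 X3 | T1 B | b
  A -> T0 A | T0 T1 | T0 X2 | T1 B | b | c
  B -> T1 T0 | c
  C -> T0 T1 | b
  T0 -> b
  T1 -> c
  X2 -> S C
  X3 -> S C

Fill CYK table bottom-up:
  T[0,0] 'c' = {A,B,T1}  orig:{A,B}
  T[1,1] 'c' = {A,B,T1}  orig:{A,B}
  T[2,2] 'b' = {A,C,S,T0}  orig:{A,C,S}
  T[0,1] 'cc' = {A,S}
  T[1,2] 'cb' = {B}
  T[0,2] 'ccb' = {A,S,X2,X3}  orig:{A,S}

S ∈ T[0,2] ⇒ YES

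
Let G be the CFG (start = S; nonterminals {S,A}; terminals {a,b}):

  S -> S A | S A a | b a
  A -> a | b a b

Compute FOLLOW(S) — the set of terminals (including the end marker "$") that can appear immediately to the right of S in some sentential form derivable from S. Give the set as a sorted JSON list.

Compute FIRST by fixpoint:
[1]
  A via A→a: +{a}
  A via A→b a b: +{b}
  S via S→b a: +{b}
  S: {b}  A: {a,b}
[2] (stable)
  S: {b}  A: {a,b}

FOLLOW sets:
initialize: $ ∈ FOLLOW(S)
round 1:
  S→S A: FOLLOW(S) ⊇ FIRST(A) = {a,b}; new: +{a,b}
  S→S A: FOLLOW(A) ⊇ FOLLOW(S) ⊇ {$,a,b}; new: +{$,a,b}
  FOLLOW[S]={$,a,b}  FOLLOW[A]={$,a,b}
round 2: done
  FOLLOW[S]={$,a,b}  FOLLOW[A]={$,a,b}

FOLLOW(S) = ["$", "a", "b"]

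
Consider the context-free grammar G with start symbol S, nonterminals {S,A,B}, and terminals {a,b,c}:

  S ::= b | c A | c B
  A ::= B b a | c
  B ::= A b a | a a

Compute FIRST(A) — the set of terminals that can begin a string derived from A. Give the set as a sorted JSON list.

Compute FIRST by fixpoint:
iter 1:
  A via A→c: +{c}
  B via B→A b a: +{c}
  B via B→a a: +{a}
  S via S→b: +{b}
  S via S→c A: +{c}
  S: {b,c}  A: {c}  B: {a,c}
iter 2:
  A via A→B b a: +{a}
  S: {b,c}  A: {a,c}  B: {a,c}
iter 3: (stable)
  S: {b,c}  A: {a,c}  B: {a,c}

FIRST(A) = ["a", "c"]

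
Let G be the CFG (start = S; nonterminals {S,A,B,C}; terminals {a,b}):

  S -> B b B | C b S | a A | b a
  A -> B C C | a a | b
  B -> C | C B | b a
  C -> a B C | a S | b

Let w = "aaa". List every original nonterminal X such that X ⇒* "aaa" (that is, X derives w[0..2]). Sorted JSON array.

CNF form of G:
  S -> B X5 | C X6 | T0 A | T1 T0
  A -> B X2 | T0 T0 | b
  B -> C B | T0 S | T0 X3 | T1 T0 | b
  C -> T0 S | T0 X4 | b
  T0 -> a
  T1 -> b
  X2 -> C C
  X3 -> B C
  X4 -> B C
  X5 -> T1 B
  X6 -> T1 S

CYK fill (cells [i..j] with 0 ≤ i ≤ j ≤ 2 only):
  T[0,0] 'a' = {T0}  orig:{}
  T[1,1] 'a' = {T0}  orig:{}
  T[2,2] 'a' = {T0}  orig:{}
  T[0,1] 'aa' = {A}
  T[1,2] 'aa' = {A}
  T[0,2] 'aaa' = {S}

Original NTs in T[0,2] deriving "aaa": ["S"]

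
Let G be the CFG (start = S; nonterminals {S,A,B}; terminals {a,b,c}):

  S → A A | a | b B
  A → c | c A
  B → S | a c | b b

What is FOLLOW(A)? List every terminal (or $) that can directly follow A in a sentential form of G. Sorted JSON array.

FIRST sets, iterate to fixpoint:
iter 1:
  A via A→c: +{c}
  B via B→a c: +{a}
  B via B→b b: +{b}
  S via S→A A: +{c}
  S via S→a: +{a}
  S via S→b B: +{b}
  S: {a,b,c}  A: {c}  B: {a,b}
iter 2:
  B via B→S: +{c}
  S: {a,b,c}  A: {c}  B: {a,b,c}
iter 3: — fixpoint
  S: {a,b,c}  A: {c}  B: {a,b,c}

Compute FOLLOW by fixpoint:
FOLLOW(S) := {$}
pass 1:
  S→A A: FOLLOW(A) ⊇ FIRST(A) = {c}; new: +{c}
  S→A A: FOLLOW(A) ⊇ FOLLOW(S) ⊇ {$}; new: +{$}
  S→b B: FOLLOW(B) ⊇ FOLLOW(S) ⊇ {$}; new: +{$}
  FOLLOW[S]={$}  FOLLOW[A]={$,c}  FOLLOW[B]={$}
pass 2: done
  FOLLOW[S]={$}  FOLLOW[A]={$,c}  FOLLOW[B]={$}

FOLLOW(A) = ["$", "c"]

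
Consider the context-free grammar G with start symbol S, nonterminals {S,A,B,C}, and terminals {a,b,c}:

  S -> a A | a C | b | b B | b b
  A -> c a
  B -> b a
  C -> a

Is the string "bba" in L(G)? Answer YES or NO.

CNF form of G:
  S -> T1 A | T1 C | T2 B | T2 T2 | b
  A -> T0 T1
  B -> T2 T1
  C -> a
  T0 -> c
  T1 -> a
  T2 -> b

CYK fill:
  [0..0]={S,T2}  "b"  orig:{S}
  [1..1]={S,T2}  "b"  orig:{S}
  [2..2]={C,T1}  "a"  orig:{C}
  [0..1]={S}  "bb"
  [1..2]={B}  "ba"
  [0..2]={S}  "bba"

S ∈ T[0,2] ⇒ YES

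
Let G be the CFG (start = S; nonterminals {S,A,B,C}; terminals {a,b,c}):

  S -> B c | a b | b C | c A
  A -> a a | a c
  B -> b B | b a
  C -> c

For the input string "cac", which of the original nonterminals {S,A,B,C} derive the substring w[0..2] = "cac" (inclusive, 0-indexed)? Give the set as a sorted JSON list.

Convert to CNF:
  S -> B T1 | T0 T2 | T1 A | T2 C
  A -> T0 T0 | T0 T1
  B -> T2 B | T2 T0
  C -> c
  T0 -> a
  T1 -> c
  T2 -> b

CYK table (by increasing span) (cells [i..j] with 0 ≤ i ≤ j ≤ 2 only):
  T[0,0] 'c' = {C,T1}  orig:{C}
  T[1,1] 'a' = {T0}  orig:{}
  T[2,2] 'c' = {C,T1}  orig:{C}
  T[0,1] 'ca' = ∅
  T[1,2] 'ac' = {A}
  T[0,2] 'cac' = {S}

Original NTs in T[0,2] deriving "cac": ["S"]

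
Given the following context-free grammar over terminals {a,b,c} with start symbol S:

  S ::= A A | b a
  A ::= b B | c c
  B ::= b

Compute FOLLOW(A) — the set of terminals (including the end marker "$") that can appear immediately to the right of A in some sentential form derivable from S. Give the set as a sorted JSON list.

FIRST sets, iterate to fixpoint:
pass 1:
  A via A→b B: +{b}
  A via A→c c: +{c}
  B via B→b: +{b}
  S via S→A A: +{b,c}
  FIRST[S]={b,c}  FIRST[A]={b,c}  FIRST[B]={b}
pass 2: (no change)
  FIRST[S]={b,c}  FIRST[A]={b,c}  FIRST[B]={b}

FOLLOW iteration:
seed FOLLOW(S) with $
pass 1:
  S→A A: FOLLOW(A) ⊇ FIRST(A) = {b,c}; new: +{b,c}
  S→A A: FOLLOW(A) ⊇ FOLLOW(S) ⊇ {$}; new: +{$}
  S: {$}  A: {$,b,c}  B: {}
pass 2:
  A→b B: FOLLOW(B) ⊇ FOLLOW(A) ⊇ {$,b,c}; new: +{$,b,c}
  S: {$}  A: {$,b,c}  B: {$,b,c}
pass 3: done
  S: {$}  A: {$,b,c}  B: {$,b,c}

FOLLOW(A) = ["$", "b", "c"]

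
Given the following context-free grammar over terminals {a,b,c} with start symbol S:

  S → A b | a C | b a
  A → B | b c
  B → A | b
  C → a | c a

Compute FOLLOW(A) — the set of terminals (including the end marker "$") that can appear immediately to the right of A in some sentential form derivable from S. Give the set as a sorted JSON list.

FIRST iteration:
[1]
  A via A→b c: +{b}
  B via B→A: +{b}
  C via C→a: +{a}
  C via C→c a: +{c}
  S via S→A b: +{b}
  S via S→a C: +{a}
  S: {a,b}  A: {b}  B: {b}  C: {a,c}
[2] — fixpoint
  S: {a,b}  A: {b}  B: {b}  C: {a,c}

FOLLOW iteration:
FOLLOW(S) := {$}
round 1:
  S→A b: FOLLOW(A) ⊇ FIRST(b) = {b}; new: +{b}
  S→a C: FOLLOW(C) ⊇ FOLLOW(S) ⊇ {$}; new: +{$}
  FOLLOW[S]={$}  FOLLOW[A]={b}  FOLLOW[B]={}  FOLLOW[C]={$}
round 2:
  A→B: FOLLOW(B) ⊇ FOLLOW(A) ⊇ {b}; new: +{b}
  FOLLOW[S]={$}  FOLLOW[A]={b}  FOLLOW[B]={b}  FOLLOW[C]={$}
round 3: — fixpoint
  FOLLOW[S]={$}  FOLLOW[A]={b}  FOLLOW[B]={b}  FOLLOW[C]={$}

FOLLOW(A) = ["b"]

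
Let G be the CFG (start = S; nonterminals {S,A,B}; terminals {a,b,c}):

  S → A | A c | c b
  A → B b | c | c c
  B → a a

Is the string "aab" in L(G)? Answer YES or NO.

CNF form of G:
  S -> A T1 | B T0 | T1 T0 | T1 T1 | c
  A -> B T0 | T1 T1 | c
  B -> T2 T2
  T0 -> b
  T1 -> c
  T2 -> a

Fill CYK table bottom-up:
  cell(0,0) a: {T2}  orig:{}
  cell(1,1) a: {T2}  orig:{}
  cell(2,2) b: {T0}  orig:{}
  cell(0,1) aa: {B}
  cell(1,2) ab: ∅
  cell(0,2) aab: {A,S}

S ∈ T[0,2] ⇒ YES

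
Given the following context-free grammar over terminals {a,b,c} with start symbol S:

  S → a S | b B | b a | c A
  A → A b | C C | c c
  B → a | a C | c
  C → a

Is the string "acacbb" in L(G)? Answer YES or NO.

Convert to CNF:
  S -> T0 B | T0 T2 | T1 A | T2 S
  A -> A T0 | C C | T1 T1
  B -> T2 C | a | c
  C -> a
  T0 -> b
  T1 -> c
  T2 -> a

Fill CYK table bottom-up:
  T[0,0] 'a' = {B,C,T2}  orig:{B,C}
  T[1,1] 'c' = {B,T1}  orig:{B}
  T[2,2] 'a' = {B,C,T2}  orig:{B,C}
  T[3,3] 'c' = {B,T1}  orig:{B}
  T[4,4] 'b' = {T0}  orig:{}
  T[5,5] 'b' = {T0}  orig:{}
  T[0,1] 'ac' = ∅
  T[1,2] 'ca' = ∅
  T[2,3] 'ac' = ∅
  T[3,4] 'cb' = ∅
  T[4,5] 'bb' = ∅
  T[0,2] 'aca' = ∅
  T[1,3] 'cac' = ∅
  T[2,4] 'acb' = ∅
  T[3,5] 'cbb' = ∅
  T[0,3] 'acac' = ∅
  T[1,4] 'cacb' = ∅
  T[2,5] 'acbb' = ∅
  T[0,4] 'acacb' = ∅
  T[1,5] 'cacbb' = ∅
  T[0,5] 'acacbb' = ∅

S ∉ T[0,5] ⇒ NO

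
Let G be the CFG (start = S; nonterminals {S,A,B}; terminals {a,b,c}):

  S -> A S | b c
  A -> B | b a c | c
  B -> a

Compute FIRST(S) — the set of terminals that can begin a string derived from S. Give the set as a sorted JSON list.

FIRST iteration:
[1]
  A via A→b a c: +{b}
  A via A→c: +{c}
  B via B→a: +{a}
  S via S→A S: +{b,c}
  S: {b,c}  A: {b,c}  B: {a}
[2]
  A via A→B: +{a}
  S via S→A S: +{a}
  S: {a,b,c}  A: {a,b,c}  B: {a}
[3] — fixpoint
  S: {a,b,c}  A: {a,b,c}  B: {a}

FIRST(S) = ["a", "b", "c"]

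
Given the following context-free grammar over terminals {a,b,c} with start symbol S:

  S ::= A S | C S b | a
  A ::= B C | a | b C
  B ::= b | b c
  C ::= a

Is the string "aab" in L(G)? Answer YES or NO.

CNF form of G:
  S -> A S | C X2 | a
  A -> B C | T0 C | a
  B -> T0 T1 | b
  C -> a
  T0 -> b
  T1 -> c
  X2 -> S T0

CYK table (by increasing span):
  [0..0]={A,C,S}  "a"
  [1..1]={A,C,S}  "a"
  [2..2]={B,T0}  "b"  orig:{B}
  [0..1]={S}  "aa"
  [1..2]={X2}  "ab"  orig:{}
  [0..2]={S,X2}  "aab"  orig:{S}

S ∈ T[0,2] ⇒ YES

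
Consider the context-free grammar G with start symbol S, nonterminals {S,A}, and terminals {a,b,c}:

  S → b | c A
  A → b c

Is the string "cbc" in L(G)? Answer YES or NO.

Convert to CNF:
  S -> T1 A | b
  A -> T0 T1
  T0 -> b
  T1 -> c

CYK fill:
  cell(0,0) c: {T1}  orig:{}
  cell(1,1) b: {S,T0}  orig:{S}
  cell(2,2) c: {T1}  orig:{}
  cell(0,1) cb: ∅
  cell(1,2) bc: {A}
  cell(0,2) cbc: {S}

S ∈ T[0,2] ⇒ YES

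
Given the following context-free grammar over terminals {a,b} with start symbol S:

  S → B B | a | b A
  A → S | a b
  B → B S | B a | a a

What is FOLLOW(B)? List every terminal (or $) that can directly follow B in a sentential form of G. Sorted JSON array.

FIRST iteration:
iter 1:
  A via A→a b: +{a}
  B via B→a a: +{a}
  S via S→B B: +{a}
  S via S→b A: +{b}
  FIRST(S)={a,b}  FIRST(A)={a}  FIRST(B)={a}
iter 2:
  A via A→S: +{b}
  FIRST(S)={a,b}  FIRST(A)={a,b}  FIRST(B)={a}
iter 3: (stable)
  FIRST(S)={a,b}  FIRST(A)={a,b}  FIRST(B)={a}

FOLLOW iteration:
FOLLOW(S) := {$}
iter 1:
  B→B S: FOLLOW(B) ⊇ FIRST(S) = {a,b}; new: +{a,b}
  B→B S: FOLLOW(S) ⊇ FOLLOW(B) ⊇ {a,b}; new: +{a,b}
  S→B B: FOLLOW(B) ⊇ FOLLOW(S) ⊇ {$,a,b}; new: +{$}
  S→b A: FOLLOW(A) ⊇ FOLLOW(S) ⊇ {$,a,b}; new: +{$,a,b}
  FOLLOW[S]={$,a,b}  FOLLOW[A]={$,a,b}  FOLLOW[B]={$,a,b}
iter 2: (no change)
  FOLLOW[S]={$,a,b}  FOLLOW[A]={$,a,b}  FOLLOW[B]={$,a,b}

FOLLOW(B) = ["$", "a", "b"]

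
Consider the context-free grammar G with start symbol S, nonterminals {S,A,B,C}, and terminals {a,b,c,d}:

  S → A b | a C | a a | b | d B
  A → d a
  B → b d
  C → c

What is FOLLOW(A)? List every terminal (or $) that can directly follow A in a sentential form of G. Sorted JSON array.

FIRST sets, iterate to fixpoint:
pass 1:
  A via A→d a: +{d}
  B via B→b d: +{b}
  C via C→c: +{c}
  S via S→A b: +{d}
  S via S→a C: +{a}
  S via S→b: +{b}
  S: {a,b,d}  A: {d}  B: {b}  C: {c}
pass 2: done
  S: {a,b,d}  A: {d}  B: {b}  C: {c}

FOLLOW iteration:
initialize: $ ∈ FOLLOW(S)
pass 1:
  S→A b: FOLLOW(A) ⊇ FIRST(b) = {b}; new: +{b}
  S→a C: FOLLOW(C) ⊇ FOLLOW(S) ⊇ {$}; new: +{$}
  S→d B: FOLLOW(B) ⊇ FOLLOW(S) ⊇ {$}; new: +{$}
  FOLLOW[S]={$}  FOLLOW[A]={b}  FOLLOW[B]={$}  FOLLOW[C]={$}
pass 2: (stable)
  FOLLOW[S]={$}  FOLLOW[A]={b}  FOLLOW[B]={$}  FOLLOW[C]={$}

FOLLOW(A) = ["b"]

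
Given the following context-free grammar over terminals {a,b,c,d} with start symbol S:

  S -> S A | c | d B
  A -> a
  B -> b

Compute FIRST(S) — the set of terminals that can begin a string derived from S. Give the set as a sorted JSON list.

FIRST sets, iterate to fixpoint:
iter 1:
  A via A→a: +{a}
  B via B→b: +{b}
  S via S→c: +{c}
  S via S→d B: +{d}
  FIRST(S)={c,d}  FIRST(A)={a}  FIRST(B)={b}
iter 2: — fixpoint
  FIRST(S)={c,d}  FIRST(A)={a}  FIRST(B)={b}

FIRST(S) = ["c", "d"]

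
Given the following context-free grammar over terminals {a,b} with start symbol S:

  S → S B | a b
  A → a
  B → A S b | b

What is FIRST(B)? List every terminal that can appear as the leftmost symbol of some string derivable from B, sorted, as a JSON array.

FIRST sets, iterate to fixpoint:
round 1:
  A via A→a: +{a}
  B via B→A S b: +{a}
  B via B→b: +{b}
  S via S→a b: +{a}
  FIRST[S]={a}  FIRST[A]={a}  FIRST[B]={a,b}
round 2: (stable)
  FIRST[S]={a}  FIRST[A]={a}  FIRST[B]={a,b}

FIRST(B) = ["a", "b"]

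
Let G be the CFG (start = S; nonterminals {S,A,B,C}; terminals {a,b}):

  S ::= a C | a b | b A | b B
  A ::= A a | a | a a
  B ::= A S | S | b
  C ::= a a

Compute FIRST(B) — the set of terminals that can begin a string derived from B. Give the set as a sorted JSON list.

FIRST sets, iterate to fixpoint:
[1]
  A via A→a: +{a}
  B via B→A S: +{a}
  B via B→b: +{b}
  C via C→a a: +{a}
  S via S→a C: +{a}
  S via S→b A: +{b}
  S: {a,b}  A: {a}  B: {a,b}  C: {a}
[2] done
  S: {a,b}  A: {a}  B: {a,b}  C: {a}

FIRST(B) = ["a", "b"]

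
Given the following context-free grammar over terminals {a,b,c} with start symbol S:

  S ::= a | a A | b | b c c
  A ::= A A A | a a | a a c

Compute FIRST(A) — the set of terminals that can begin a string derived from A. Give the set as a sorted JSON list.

Compute FIRST by fixpoint:
iter 1:
  A via A→a a: +{a}
  S via S→a: +{a}
  S via S→b: +{b}
  S: {a,b}  A: {a}
iter 2: (stable)
  S: {a,b}  A: {a}

FIRST(A) = ["a"]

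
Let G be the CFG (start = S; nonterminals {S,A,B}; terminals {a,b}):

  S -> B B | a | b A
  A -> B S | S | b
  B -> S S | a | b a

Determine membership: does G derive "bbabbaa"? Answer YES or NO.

CNF form of G:
  S -> B B | T0 A | a
  A -> B B | B S | T0 A | a | b
  B -> S S | T0 T1 | a
  T0 -> b
  T1 -> a

CYK table (by increasing span):
  [0..0]={A,T0}  "b"  orig:{A}
  [1..1]={A,T0}  "b"  orig:{A}
  [2..2]={A,B,S,T1}  "a"  orig:{A,B,S}
  [3..3]={A,T0}  "b"  orig:{A}
  [4..4]={A,T0}  "b"  orig:{A}
  [5..5]={A,B,S,T1}  "a"  orig:{A,B,S}
  [6..6]={A,B,S,T1}  "a"  orig:{A,B,S}
  [0..1]={A,S}  "bb"
  [1..2]={A,B,S}  "ba"
  [2..3]=∅  "ab"
  [3..4]={A,S}  "bb"
  [4..5]={A,B,S}  "ba"
  [5..6]={A,B,S}  "aa"
  [0..2]={A,B,S}  "bba"
  [1..3]=∅  "bab"
  [2..4]={A,B}  "abb"
  [3..5]={A,B,S}  "bba"
  [4..6]={A,B,S}  "baa"
  [0..3]=∅  "bbab"
  [1..4]={A,B,S}  "babb"
  [2..5]={A,B,S}  "abba"
  [3..6]={A,B,S}  "bbaa"
  [0..4]={A,B,S}  "bbabb"
  [1..5]={A,B,S}  "babba"
  [2..6]={A,B,S}  "abbaa"
  [0..5]={A,B,S}  "bbabba"
  [1..6]={A,B,S}  "babbaa"
  [0..6]={A,B,S}  "bbabbaa"

S ∈ T[0,6] ⇒ YES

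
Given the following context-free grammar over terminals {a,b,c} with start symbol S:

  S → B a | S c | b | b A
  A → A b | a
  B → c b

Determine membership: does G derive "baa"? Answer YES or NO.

Convert to CNF:
  S -> B T2 | S T1 | T0 A | b
  A -> A T0 | a
  B -> T1 T0
  T0 -> b
  T1 -> c
  T2 -> a

CYK fill:
  cell(0,0) b: {S,T0}  orig:{S}
  cell(1,1) a: {A,T2}  orig:{A}
  cell(2,2) a: {A,T2}  orig:{A}
  cell(0,1) ba: {S}
  cell(1,2) aa: ∅
  cell(0,2) baa: ∅

S ∉ T[0,2] ⇒ NO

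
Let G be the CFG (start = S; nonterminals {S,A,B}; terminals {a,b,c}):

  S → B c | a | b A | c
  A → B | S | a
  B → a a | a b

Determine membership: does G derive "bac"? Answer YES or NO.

CNF form of G:
  S -> B T0 | T2 A | a | c
  A -> B T0 | T1 T1 | T1 T2 | T2 A | a | c
  B -> T1 T1 | T1 T2
  T0 -> c
  T1 -> a
  T2 -> b

CYK table (by increasing span):
  cell(0,0) b: {T2}  orig:{}
  cell(1,1) a: {A,S,T1}  orig:{A,S}
  cell(2,2) c: {A,S,T0}  orig:{A,S}
  cell(0,1) ba: {A,S}
  cell(1,2) ac: ∅
  cell(0,2) bac: ∅

S ∉ T[0,2] ⇒ NO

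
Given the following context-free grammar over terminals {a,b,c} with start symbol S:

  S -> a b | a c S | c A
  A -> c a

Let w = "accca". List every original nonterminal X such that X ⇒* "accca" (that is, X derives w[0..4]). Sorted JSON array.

Convert to CNF:
  S -> T0 A | T1 T2 | T1 X3
  A -> T0 T1
  T0 -> c
  T1 -> a
  T2 -> b
  X3 -> T0 S

CYK table (by increasing span) (cells [i..j] with 0 ≤ i ≤ j ≤ 4 only):
  T[0,0] 'a' = {T1}  orig:{}
  T[1,1] 'c' = {T0}  orig:{}
  T[2,2] 'c' = {T0}  orig:{}
  T[3,3] 'c' = {T0}  orig:{}
  T[4,4] 'a' = {T1}  orig:{}
  T[0,1] 'ac' = ∅
  T[1,2] 'cc' = ∅
  T[2,3] 'cc' = ∅
  T[3,4] 'ca' = {A}
  T[0,2] 'acc' = ∅
  T[1,3] 'ccc' = ∅
  T[2,4] 'cca' = {S}
  T[0,3] 'accc' = ∅
  T[1,4] 'ccca' = {X3}  orig:{}
  T[0,4] 'accca' = {S}

Original NTs in T[0,4] deriving "accca": ["S"]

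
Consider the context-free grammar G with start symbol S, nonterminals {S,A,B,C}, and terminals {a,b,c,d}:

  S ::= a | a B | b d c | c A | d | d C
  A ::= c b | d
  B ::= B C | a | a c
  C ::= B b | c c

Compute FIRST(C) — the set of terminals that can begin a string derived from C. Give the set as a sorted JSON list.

FIRST sets, iterate to fixpoint:
iter 1:
  A via A→c b: +{c}
  A via A→d: +{d}
  B via B→a: +{a}
  C via C→B b: +{a}
  C via C→c c: +{c}
  S via S→a: +{a}
  S via S→b d c: +{b}
  S via S→c A: +{c}
  S via S→d: +{d}
  FIRST(S)={a,b,c,d}  FIRST(A)={c,d}  FIRST(B)={a}  FIRST(C)={a,c}
iter 2: done
  FIRST(S)={a,b,c,d}  FIRST(A)={c,d}  FIRST(B)={a}  FIRST(C)={a,c}

FIRST(C) = ["a", "c"]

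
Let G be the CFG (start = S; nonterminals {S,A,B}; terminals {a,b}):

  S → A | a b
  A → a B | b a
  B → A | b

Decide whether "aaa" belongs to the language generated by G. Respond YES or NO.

Convert to CNF:
  S -> T0 B | T0 T1 | T1 T0
  A -> T0 B | T1 T0
  B -> T0 B | T1 T0 | b
  T0 -> a
  T1 -> b

CYK fill:
  [0..0]={T0}  "a"  orig:{}
  [1..1]={T0}  "a"  orig:{}
  [2..2]={T0}  "a"  orig:{}
  [0..1]=∅  "aa"
  [1..2]=∅  "aa"
  [0..2]=∅  "aaa"

S ∉ T[0,2] ⇒ NO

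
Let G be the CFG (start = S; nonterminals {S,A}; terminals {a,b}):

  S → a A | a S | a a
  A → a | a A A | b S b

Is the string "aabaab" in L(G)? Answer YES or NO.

Convert to CNF:
  S -> T0 A | T0 S | T0 T0
  A -> T0 X2 | T1 X3 | a
  T0 -> a
  T1 -> b
  X2 -> A A
  X3 -> S T1

CYK fill:
  [0..0]={A,T0}  "a"  orig:{A}
  [1..1]={A,T0}  "a"  orig:{A}
  [2..2]={T1}  "b"  orig:{}
  [3..3]={A,T0}  "a"  orig:{A}
  [4..4]={A,T0}  "a"  orig:{A}
  [5..5]={T1}  "b"  orig:{}
  [0..1]={S,X2}  "aa"  orig:{S}
  [1..2]=∅  "ab"
  [2..3]=∅  "ba"
  [3..4]={S,X2}  "aa"  orig:{S}
  [4..5]=∅  "ab"
  [0..2]={X3}  "aab"  orig:{}
  [1..3]=∅  "aba"
  [2..4]=∅  "baa"
  [3..5]={X3}  "aab"  orig:{}
  [0..3]=∅  "aaba"
  [1..4]=∅  "abaa"
  [2..5]={A}  "baab"
  [0..4]=∅  "aabaa"
  [1..5]={S,X2}  "abaab"  orig:{S}
  [0..5]={A,S}  "aabaab"

S ∈ T[0,5] ⇒ YES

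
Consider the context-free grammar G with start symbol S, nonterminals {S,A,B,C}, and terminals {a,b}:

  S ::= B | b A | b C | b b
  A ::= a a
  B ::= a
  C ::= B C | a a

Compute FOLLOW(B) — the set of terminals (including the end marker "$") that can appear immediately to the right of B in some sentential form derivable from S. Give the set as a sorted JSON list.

FIRST iteration:
iter 1:
  A via A→a a: +{a}
  B via B→a: +{a}
  C via C→B C: +{a}
  S via S→B: +{a}
  S via S→b A: +{b}
  S: {a,b}  A: {a}  B: {a}  C: {a}
iter 2: (no change)
  S: {a,b}  A: {a}  B: {a}  C: {a}

FOLLOW iteration:
FOLLOW(S) := {$}
round 1:
  C→B C: FOLLOW(B) ⊇ FIRST(C) = {a}; new: +{a}
  S→B: FOLLOW(B) ⊇ FOLLOW(S) ⊇ {$}; new: +{$}
  S→b A: FOLLOW(A) ⊇ FOLLOW(S) ⊇ {$}; new: +{$}
  S→b C: FOLLOW(C) ⊇ FOLLOW(S) ⊇ {$}; new: +{$}
  FOLLOW(S)={$}  FOLLOW(A)={$}  FOLLOW(B)={$,a}  FOLLOW(C)={$}
round 2: (no change)
  FOLLOW(S)={$}  FOLLOW(A)={$}  FOLLOW(B)={$,a}  FOLLOW(C)={$}

FOLLOW(B) = ["$", "a"]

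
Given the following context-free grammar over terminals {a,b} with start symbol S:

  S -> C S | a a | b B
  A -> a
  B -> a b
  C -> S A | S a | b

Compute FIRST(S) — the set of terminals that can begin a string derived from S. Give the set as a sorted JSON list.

Compute FIRST by fixpoint:
pass 1:
  A via A→a: +{a}
  B via B→a b: +{a}
  C via C→b: +{b}
  S via S→C S: +{b}
  S via S→a a: +{a}
  FIRST(S)={a,b}  FIRST(A)={a}  FIRST(B)={a}  FIRST(C)={b}
pass 2:
  C via C→S A: +{a}
  FIRST(S)={a,b}  FIRST(A)={a}  FIRST(B)={a}  FIRST(C)={a,b}
pass 3: done
  FIRST(S)={a,b}  FIRST(A)={a}  FIRST(B)={a}  FIRST(C)={a,b}

FIRST(S) = ["a", "b"]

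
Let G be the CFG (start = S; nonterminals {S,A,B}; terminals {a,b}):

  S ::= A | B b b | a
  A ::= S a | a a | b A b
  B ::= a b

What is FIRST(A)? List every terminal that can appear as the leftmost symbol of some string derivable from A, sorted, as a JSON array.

FIRST iteration:
[1]
  A via A→a a: +{a}
  A via A→b A b: +{b}
  B via B→a b: +{a}
  S via S→A: +{a,b}
  FIRST(S)={a,b}  FIRST(A)={a,b}  FIRST(B)={a}
[2] — fixpoint
  FIRST(S)={a,b}  FIRST(A)={a,b}  FIRST(B)={a}

FIRST(A) = ["a", "b"]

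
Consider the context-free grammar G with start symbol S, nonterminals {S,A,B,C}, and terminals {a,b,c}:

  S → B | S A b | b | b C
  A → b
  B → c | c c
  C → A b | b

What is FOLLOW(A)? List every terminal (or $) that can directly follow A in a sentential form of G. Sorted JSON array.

Compute FIRST by fixpoint:
round 1:
  A via A→b: +{b}
  B via B→c: +{c}
  C via C→A b: +{b}
  S via S→B: +{c}
  S via S→b: +{b}
  FIRST[S]={b,c}  FIRST[A]={b}  FIRST[B]={c}  FIRST[C]={b}
round 2: — fixpoint
  FIRST[S]={b,c}  FIRST[A]={b}  FIRST[B]={c}  FIRST[C]={b}

FOLLOW iteration:
initialize: $ ∈ FOLLOW(S)
iter 1:
  C→A b: FOLLOW(A) ⊇ FIRST(b) = {b}; new: +{b}
  S→B: FOLLOW(B) ⊇ FOLLOW(S) ⊇ {$}; new: +{$}
  S→S A b: FOLLOW(S) ⊇ FIRST(A) = {b}; new: +{b}
  S→b C: FOLLOW(C) ⊇ FOLLOW(S) ⊇ {$,b}; new: +{$,b}
  S: {$,b}  A: {b}  B: {$}  C: {$,b}
iter 2:
  S→B: FOLLOW(B) ⊇ FOLLOW(S) ⊇ {$,b}; new: +{b}
  S: {$,b}  A: {b}  B: {$,b}  C: {$,b}
iter 3: (stable)
  S: {$,b}  A: {b}  B: {$,b}  C: {$,b}

FOLLOW(A) = ["b"]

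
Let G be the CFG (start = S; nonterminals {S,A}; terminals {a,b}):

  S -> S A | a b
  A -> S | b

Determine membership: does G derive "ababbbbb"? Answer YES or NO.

Convert to CNF:
  S -> S A | T0 T1
  A -> S A | T0 T1 | b
  T0 -> a
  T1 -> b

Fill CYK table bottom-up:
  T[0,0] 'a' = {T0}  orig:{}
  T[1,1] 'b' = {A,T1}  orig:{A}
  T[2,2] 'a' = {T0}  orig:{}
  T[3,3] 'b' = {A,T1}  orig:{A}
  T[4,4] 'b' = {A,T1}  orig:{A}
  T[5,5] 'b' = {A,T1}  orig:{A}
  T[6,6] 'b' = {A,T1}  orig:{A}
  T[7,7] 'b' = {A,T1}  orig:{A}
  T[0,1] 'ab' = {A,S}
  T[1,2] 'ba' = ∅
  T[2,3] 'ab' = {A,S}
  T[3,4] 'bb' = ∅
  T[4,5] 'bb' = ∅
  T[5,6] 'bb' = ∅
  T[6,7] 'bb' = ∅
  T[0,2] 'aba' = ∅
  T[1,3] 'bab' = ∅
  T[2,4] 'abb' = {A,S}
  T[3,5] 'bbb' = ∅
  T[4,6] 'bbb' = ∅
  T[5,7] 'bbb' = ∅
  T[0,3] 'abab' = {A,S}
  T[1,4] 'babb' = ∅
  T[2,5] 'abbb' = {A,S}
  T[3,6] 'bbbb' = ∅
  T[4,7] 'bbbb' = ∅
  T[0,4] 'ababb' = {A,S}
  T[1,5] 'babbb' = ∅
  T[2,6] 'abbbb' = {A,S}
  T[3,7] 'bbbbb' = ∅
  T[0,5] 'ababbb' = {A,S}
  T[1,6] 'babbbb' = ∅
  T[2,7] 'abbbbb' = {A,S}
  T[0,6] 'ababbbb' = {A,S}
  T[1,7] 'babbbbb' = ∅
  T[0,7] 'ababbbbb' = {A,S}

S ∈ T[0,7] ⇒ YES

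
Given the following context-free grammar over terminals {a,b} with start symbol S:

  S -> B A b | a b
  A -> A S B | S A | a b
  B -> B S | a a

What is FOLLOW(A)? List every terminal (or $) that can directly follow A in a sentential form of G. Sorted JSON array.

Compute FIRST by fixpoint:
[1]
  A via A→a b: +{a}
  B via B→a a: +{a}
  S via S→B A b: +{a}
  FIRST(S)={a}  FIRST(A)={a}  FIRST(B)={a}
[2] done
  FIRST(S)={a}  FIRST(A)={a}  FIRST(B)={a}

Compute FOLLOW by fixpoint:
FOLLOW(S) := {$}
pass 1:
  A→A S B: FOLLOW(A) ⊇ FIRST(S) = {a}; new: +{a}
  A→A S B: FOLLOW(S) ⊇ FIRST(B) = {a}; new: +{a}
  A→A S B: FOLLOW(B) ⊇ FOLLOW(A) ⊇ {a}; new: +{a}
  S→B A b: FOLLOW(A) ⊇ FIRST(b) = {b}; new: +{b}
  FOLLOW(S)={$,a}  FOLLOW(A)={a,b}  FOLLOW(B)={a}
pass 2:
  A→A S B: FOLLOW(B) ⊇ FOLLOW(A) ⊇ {a,b}; new: +{b}
  B→B S: FOLLOW(S) ⊇ FOLLOW(B) ⊇ {a,b}; new: +{b}
  FOLLOW(S)={$,a,b}  FOLLOW(A)={a,b}  FOLLOW(B)={a,b}
pass 3: (no change)
  FOLLOW(S)={$,a,b}  FOLLOW(A)={a,b}  FOLLOW(B)={a,b}

FOLLOW(A) = ["a", "b"]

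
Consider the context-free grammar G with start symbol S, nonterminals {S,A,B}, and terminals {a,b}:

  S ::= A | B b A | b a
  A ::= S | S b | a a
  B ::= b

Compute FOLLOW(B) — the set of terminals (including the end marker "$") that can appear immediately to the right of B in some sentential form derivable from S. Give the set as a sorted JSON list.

FIRST sets, iterate to fixpoint:
[1]
  A via A→a a: +{a}
  B via B→b: +{b}
  S via S→A: +{a}
  S via S→B b A: +{b}
  FIRST(S)={a,b}  FIRST(A)={a}  FIRST(B)={b}
[2]
  A via A→S: +{b}
  FIRST(S)={a,b}  FIRST(A)={a,b}  FIRST(B)={b}
[3] — fixpoint
  FIRST(S)={a,b}  FIRST(A)={a,b}  FIRST(B)={b}

FOLLOW sets:
seed FOLLOW(S) with $
[1]
  A→S b: FOLLOW(S) ⊇ FIRST(b) = {b}; new: +{b}
  S→A: FOLLOW(A) ⊇ FOLLOW(S) ⊇ {$,b}; new: +{$,b}
  S→B b A: FOLLOW(B) ⊇ FIRST(b) = {b}; new: +{b}
  FOLLOW(S)={$,b}  FOLLOW(A)={$,b}  FOLLOW(B)={b}
[2] — fixpoint
  FOLLOW(S)={$,b}  FOLLOW(A)={$,b}  FOLLOW(B)={b}

FOLLOW(B) = ["b"]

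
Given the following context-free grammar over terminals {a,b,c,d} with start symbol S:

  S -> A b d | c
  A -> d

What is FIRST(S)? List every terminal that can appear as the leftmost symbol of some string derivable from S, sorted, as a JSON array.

Compute FIRST by fixpoint:
pass 1:
  A via A→d: +{d}
  S via S→A b d: +{d}
  S via S→c: +{c}
  FIRST(S)={c,d}  FIRST(A)={d}
pass 2: done
  FIRST(S)={c,d}  FIRST(A)={d}

FIRST(S) = ["c", "d"]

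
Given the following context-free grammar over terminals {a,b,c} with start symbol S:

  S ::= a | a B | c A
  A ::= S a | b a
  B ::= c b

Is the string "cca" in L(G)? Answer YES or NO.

CNF form of G:
  S -> T0 B | T2 A | a
  A -> S T0 | T1 T0
  B -> T2 T1
  T0 -> a
  T1 -> b
  T2 -> c

CYK fill:
  [0..0]={T2}  "c"  orig:{}
  [1..1]={T2}  "c"  orig:{}
  [2..2]={S,T0}  "a"  orig:{S}
  [0..1]=∅  "cc"
  [1..2]=∅  "ca"
  [0..2]=∅  "cca"

S ∉ T[0,2] ⇒ NO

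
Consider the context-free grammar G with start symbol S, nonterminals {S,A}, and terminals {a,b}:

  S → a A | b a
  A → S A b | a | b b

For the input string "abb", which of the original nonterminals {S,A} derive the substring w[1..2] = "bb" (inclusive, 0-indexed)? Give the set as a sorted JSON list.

CNF form of G:
  S -> T0 T1 | T1 A
  A -> S X2 | T0 T0 | a
  T0 -> b
  T1 -> a
  X2 -> A T0

Fill CYK table bottom-up (cells [i..j] with 1 ≤ i ≤ j ≤ 2 only):
  [1..1]={T0}  "b"  orig:{}
  [2..2]={T0}  "b"  orig:{}
  [1..2]={A}  "bb"

Original NTs in T[1,2] deriving "bb": ["A"]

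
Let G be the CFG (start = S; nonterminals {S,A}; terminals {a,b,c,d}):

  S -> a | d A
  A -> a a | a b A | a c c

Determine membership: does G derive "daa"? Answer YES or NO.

Convert to CNF:
  S -> T3 A | a
  A -> T0 T0 | T0 X4 | T0 X5
  T0 -> a
  T1 -> b
  T2 -> c
  T3 -> d
  X4 -> T1 A
  X5 -> T2 T2

CYK fill:
  T[0,0] 'd' = {T3}  orig:{}
  T[1,1] 'a' = {S,T0}  orig:{S}
  T[2,2] 'a' = {S,T0}  orig:{S}
  T[0,1] 'da' = ∅
  T[1,2] 'aa' = {A}
  T[0,2] 'daa' = {S}

S ∈ T[0,2] ⇒ YES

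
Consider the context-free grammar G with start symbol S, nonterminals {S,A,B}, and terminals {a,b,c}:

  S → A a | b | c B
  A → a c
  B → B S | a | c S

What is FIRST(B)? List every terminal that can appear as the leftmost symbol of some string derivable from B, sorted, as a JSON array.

FIRST iteration:
iter 1:
  A via A→a c: +{a}
  B via B→a: +{a}
  B via B→c S: +{c}
  S via S→A a: +{a}
  S via S→b: +{b}
  S via S→c B: +{c}
  S: {a,b,c}  A: {a}  B: {a,c}
iter 2: (no change)
  S: {a,b,c}  A: {a}  B: {a,c}

FIRST(B) = ["a", "c"]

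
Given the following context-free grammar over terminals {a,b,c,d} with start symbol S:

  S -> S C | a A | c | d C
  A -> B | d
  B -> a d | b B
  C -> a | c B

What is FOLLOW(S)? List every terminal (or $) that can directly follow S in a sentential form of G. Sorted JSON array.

Compute FIRST by fixpoint:
iter 1:
  A via A→d: +{d}
  B via B→a d: +{a}
  B via B→b B: +{b}
  C via C→a: +{a}
  C via C→c B: +{c}
  S via S→a A: +{a}
  S via S→c: +{c}
  S via S→d C: +{d}
  S: {a,c,d}  A: {d}  B: {a,b}  C: {a,c}
iter 2:
  A via A→B: +{a,b}
  S: {a,c,d}  A: {a,b,d}  B: {a,b}  C: {a,c}
iter 3: done
  S: {a,c,d}  A: {a,b,d}  B: {a,b}  C: {a,c}

Compute FOLLOW by fixpoint:
seed FOLLOW(S) with $
iter 1:
  S→S C: FOLLOW(S) ⊇ FIRST(C) = {a,c}; new: +{a,c}
  S→S C: FOLLOW(C) ⊇ FOLLOW(S) ⊇ {$,a,c}; new: +{$,a,c}
  S→a A: FOLLOW(A) ⊇ FOLLOW(S) ⊇ {$,a,c}; new: +{$,a,c}
  S: {$,a,c}  A: {$,a,c}  B: {}  C: {$,a,c}
iter 2:
  A→B: FOLLOW(B) ⊇ FOLLOW(A) ⊇ {$,a,c}; new: +{$,a,c}
  S: {$,a,c}  A: {$,a,c}  B: {$,a,c}  C: {$,a,c}
iter 3: (stable)
  S: {$,a,c}  A: {$,a,c}  B: {$,a,c}  C: {$,a,c}

FOLLOW(S) = ["$", "a", "c"]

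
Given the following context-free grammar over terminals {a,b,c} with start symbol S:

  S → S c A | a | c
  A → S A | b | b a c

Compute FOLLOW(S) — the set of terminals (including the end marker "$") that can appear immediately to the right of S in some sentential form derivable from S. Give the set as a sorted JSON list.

Compute FIRST by fixpoint:
pass 1:
  A via A→b: +{b}
  S via S→a: +{a}
  S via S→c: +{c}
  S: {a,c}  A: {b}
pass 2:
  A via A→S A: +{a,c}
  S: {a,c}  A: {a,b,c}
pass 3: (stable)
  S: {a,c}  A: {a,b,c}

Compute FOLLOW by fixpoint:
initialize: $ ∈ FOLLOW(S)
[1]
  A→S A: FOLLOW(S) ⊇ FIRST(A) = {a,b,c}; new: +{a,b,c}
  S→S c A: FOLLOW(A) ⊇ FOLLOW(S) ⊇ {$,a,b,c}; new: +{$,a,b,c}
  S: {$,a,b,c}  A: {$,a,b,c}
[2] — fixpoint
  S: {$,a,b,c}  A: {$,a,b,c}

FOLLOW(S) = ["$", "a", "b", "c"]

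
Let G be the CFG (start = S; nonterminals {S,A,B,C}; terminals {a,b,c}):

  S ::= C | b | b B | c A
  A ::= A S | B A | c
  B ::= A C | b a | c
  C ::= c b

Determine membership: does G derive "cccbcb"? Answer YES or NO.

Convert to CNF:
  S -> T0 B | T2 A | T2 T0 | b
  A -> A S | B A | c
  B -> A C | T0 T1 | c
  C -> T2 T0
  T0 -> b
  T1 -> a
  T2 -> c

CYK table (by increasing span):
  [0..0]={A,B,T2}  "c"  orig:{A,B}
  [1..1]={A,B,T2}  "c"  orig:{A,B}
  [2..2]={A,B,T2}  "c"  orig:{A,B}
  [3..3]={S,T0}  "b"  orig:{S}
  [4..4]={A,B,T2}  "c"  orig:{A,B}
  [5..5]={S,T0}  "b"  orig:{S}
  [0..1]={A,S}  "cc"
  [1..2]={A,S}  "cc"
  [2..3]={A,C,S}  "cb"
  [3..4]={S}  "bc"
  [4..5]={A,C,S}  "cb"
  [0..2]={A,S}  "ccc"
  [1..3]={A,B,S}  "ccb"
  [2..4]={A}  "cbc"
  [3..5]=∅  "bcb"
  [0..3]={A,B,S}  "cccb"
  [1..4]={A,S}  "ccbc"
  [2..5]={A,B}  "cbcb"
  [0..4]={A,S}  "cccbc"
  [1..5]={A,B,S}  "ccbcb"
  [0..5]={A,B,S}  "cccbcb"

S ∈ T[0,5] ⇒ YES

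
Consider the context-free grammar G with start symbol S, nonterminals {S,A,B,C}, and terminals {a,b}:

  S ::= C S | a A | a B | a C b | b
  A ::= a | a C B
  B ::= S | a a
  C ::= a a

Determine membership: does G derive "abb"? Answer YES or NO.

Convert to CNF:
  S -> C S | T0 A | T0 B | T0 X4 | b
  A -> T0 X2 | a
  B -> C S | T0 A | T0 B | T0 T0 | T0 X3 | b
  C -> T0 T0
  T0 -> a
  T1 -> b
  X2 -> C B
  X3 -> C T1
  X4 -> C T1

CYK table (by increasing span):
  cell(0,0) a: {A,T0}  orig:{A}
  cell(1,1) b: {B,S,T1}  orig:{B,S}
  cell(2,2) b: {B,S,T1}  orig:{B,S}
  cell(0,1) ab: {B,S}
  cell(1,2) bb: ∅
  cell(0,2) abb: ∅

S ∉ T[0,2] ⇒ NO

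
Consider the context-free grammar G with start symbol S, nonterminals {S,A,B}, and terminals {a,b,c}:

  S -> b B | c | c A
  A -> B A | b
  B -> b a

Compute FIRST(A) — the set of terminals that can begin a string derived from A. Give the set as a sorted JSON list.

FIRST sets, iterate to fixpoint:
pass 1:
  A via A→b: +{b}
  B via B→b a: +{b}
  S via S→b B: +{b}
  S via S→c: +{c}
  S: {b,c}  A: {b}  B: {b}
pass 2: (no change)
  S: {b,c}  A: {b}  B: {b}

FIRST(A) = ["b"]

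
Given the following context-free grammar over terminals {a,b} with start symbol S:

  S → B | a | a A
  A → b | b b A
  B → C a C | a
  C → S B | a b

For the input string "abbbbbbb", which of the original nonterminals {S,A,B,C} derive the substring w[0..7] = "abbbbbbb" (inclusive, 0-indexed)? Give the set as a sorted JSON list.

Convert to CNF:
  S -> C X4 | T1 A | a
  A -> T0 X2 | b
  B -> C X3 | a
  C -> S B | T1 T0
  T0 -> b
  T1 -> a
  X2 -> T0 A
  X3 -> T1 C
  X4 -> T1 C

CYK fill, restricted to cells inside w[0..7]:
  cell(0,0) a: {B,S,T1}  orig:{B,S}
  cell(1,1) b: {A,T0}  orig:{A}
  cell(2,2) b: {A,T0}  orig:{A}
  cell(3,3) b: {A,T0}  orig:{A}
  cell(4,4) b: {A,T0}  orig:{A}
  cell(5,5) b: {A,T0}  orig:{A}
  cell(6,6) b: {A,T0}  orig:{A}
  cell(7,7) b: {A,T0}  orig:{A}
  cell(0,1) ab: {C,S}
  cell(1,2) bb: {X2}  orig:{}
  cell(2,3) bb: {X2}  orig:{}
  cell(3,4) bb: {X2}  orig:{}
  cell(4,5) bb: {X2}  orig:{}
  cell(5,6) bb: {X2}  orig:{}
  cell(6,7) bb: {X2}  orig:{}
  cell(0,2) abb: ∅
  cell(1,3) bbb: {A}
  cell(2,4) bbb: {A}
  cell(3,5) bbb: {A}
  cell(4,6) bbb: {A}
  cell(5,7) bbb: {A}
  cell(0,3) abbb: {S}
  cell(1,4) bbbb: {X2}  orig:{}
  cell(2,5) bbbb: {X2}  orig:{}
  cell(3,6) bbbb: {X2}  orig:{}
  cell(4,7) bbbb: {X2}  orig:{}
  cell(0,4) abbbb: ∅
  cell(1,5) bbbbb: {A}
  cell(2,6) bbbbb: {A}
  cell(3,7) bbbbb: {A}
  cell(0,5) abbbbb: {S}
  cell(1,6) bbbbbb: {X2}  orig:{}
  cell(2,7) bbbbbb: {X2}  orig:{}
  cell(0,6) abbbbbb: ∅
  cell(1,7) bbbbbbb: {A}
  cell(0,7) abbbbbbb: {S}

Original NTs in T[0,7] deriving "abbbbbbb": ["S"]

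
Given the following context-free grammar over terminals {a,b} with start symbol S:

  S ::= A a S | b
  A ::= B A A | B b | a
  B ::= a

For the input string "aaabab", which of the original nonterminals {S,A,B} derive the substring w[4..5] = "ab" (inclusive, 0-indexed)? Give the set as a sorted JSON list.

CNF form of G:
  S -> A X3 | b
  A -> B T0 | B X2 | a
  B -> a
  T0 -> b
  T1 -> a
  X2 -> A A
  X3 -> T1 S

CYK fill, restricted to cells inside w[4..5]:
  [4..4]={A,B,T1}  "a"  orig:{A,B}
  [5..5]={S,T0}  "b"  orig:{S}
  [4..5]={A,X3}  "ab"  orig:{A}

Original NTs in T[4,5] deriving "ab": ["A"]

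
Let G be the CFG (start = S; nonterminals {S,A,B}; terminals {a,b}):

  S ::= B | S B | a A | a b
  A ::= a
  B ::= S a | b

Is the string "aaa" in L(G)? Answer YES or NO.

CNF form of G:
  S -> S B | S T0 | T0 A | T0 T1 | b
  A -> a
  B -> S T0 | b
  T0 -> a
  T1 -> b

Fill CYK table bottom-up:
  cell(0,0) a: {A,T0}  orig:{A}
  cell(1,1) a: {A,T0}  orig:{A}
  cell(2,2) a: {A,T0}  orig:{A}
  cell(0,1) aa: {S}
  cell(1,2) aa: {S}
  cell(0,2) aaa: {B,S}

S ∈ T[0,2] ⇒ YES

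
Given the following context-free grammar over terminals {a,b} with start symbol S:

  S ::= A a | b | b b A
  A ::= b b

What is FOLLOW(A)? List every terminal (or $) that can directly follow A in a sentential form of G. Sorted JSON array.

FIRST iteration:
[1]
  A via A→b b: +{b}
  S via S→A a: +{b}
  FIRST[S]={b}  FIRST[A]={b}
[2] (no change)
  FIRST[S]={b}  FIRST[A]={b}

FOLLOW iteration:
seed FOLLOW(S) with $
[1]
  S→A a: FOLLOW(A) ⊇ FIRST(a) = {a}; new: +{a}
  S→b b A: FOLLOW(A) ⊇ FOLLOW(S) ⊇ {$}; new: +{$}
  FOLLOW[S]={$}  FOLLOW[A]={$,a}
[2] — fixpoint
  FOLLOW[S]={$}  FOLLOW[A]={$,a}

FOLLOW(A) = ["$", "a"]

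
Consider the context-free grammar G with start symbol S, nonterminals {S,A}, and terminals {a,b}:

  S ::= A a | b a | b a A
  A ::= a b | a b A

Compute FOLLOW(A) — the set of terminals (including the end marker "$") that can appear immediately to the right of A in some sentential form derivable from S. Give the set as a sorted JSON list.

Compute FIRST by fixpoint:
iter 1:
  A via A→a b: +{a}
  S via S→A a: +{a}
  S via S→b a: +{b}
  S: {a,b}  A: {a}
iter 2: done
  S: {a,b}  A: {a}

FOLLOW sets:
FOLLOW(S) := {$}
iter 1:
  S→A a: FOLLOW(A) ⊇ FIRST(a) = {a}; new: +{a}
  S→b a A: FOLLOW(A) ⊇ FOLLOW(S) ⊇ {$}; new: +{$}
  FOLLOW(S)={$}  FOLLOW(A)={$,a}
iter 2: — fixpoint
  FOLLOW(S)={$}  FOLLOW(A)={$,a}

FOLLOW(A) = ["$", "a"]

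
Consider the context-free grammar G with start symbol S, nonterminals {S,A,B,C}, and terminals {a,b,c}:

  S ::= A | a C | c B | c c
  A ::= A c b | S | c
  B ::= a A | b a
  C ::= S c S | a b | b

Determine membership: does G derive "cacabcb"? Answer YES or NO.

Convert to CNF:
  S -> A X5 | T0 B | T0 T0 | T2 C | c
  A -> A X3 | T0 B | T0 T0 | T2 C | c
  B -> T1 T2 | T2 A
  C -> S X4 | T2 T1 | b
  T0 -> c
  T1 -> b
  T2 -> a
  X3 -> T0 T1
  X4 -> T0 S
  X5 -> T0 T1

CYK fill:
  T[0,0] 'c' = {A,S,T0}  orig:{A,S}
  T[1,1] 'a' = {T2}  orig:{}
  T[2,2] 'c' = {A,S,T0}  orig:{A,S}
  T[3,3] 'a' = {T2}  orig:{}
  T[4,4] 'b' = {C,T1}  orig:{C}
  T[5,5] 'c' = {A,S,T0}  orig:{A,S}
  T[6,6] 'b' = {C,T1}  orig:{C}
  T[0,1] 'ca' = ∅
  T[1,2] 'ac' = {B}
  T[2,3] 'ca' = ∅
  T[3,4] 'ab' = {A,C,S}
  T[4,5] 'bc' = ∅
  T[5,6] 'cb' = {X3,X5}  orig:{}
  T[0,2] 'cac' = {A,S}
  T[1,3] 'aca' = ∅
  T[2,4] 'cab' = {X4}  orig:{}
  T[3,5] 'abc' = ∅
  T[4,6] 'bcb' = ∅
  T[0,3] 'caca' = ∅
  T[1,4] 'acab' = ∅
  T[2,5] 'cabc' = ∅
  T[3,6] 'abcb' = {A,S}
  T[0,4] 'cacab' = ∅
  T[1,5] 'acabc' = ∅
  T[2,6] 'cabcb' = {X4}  orig:{}
  T[0,5] 'cacabc' = ∅
  T[1,6] 'acabcb' = ∅
  T[0,6] 'cacabcb' = ∅

S ∉ T[0,6] ⇒ NO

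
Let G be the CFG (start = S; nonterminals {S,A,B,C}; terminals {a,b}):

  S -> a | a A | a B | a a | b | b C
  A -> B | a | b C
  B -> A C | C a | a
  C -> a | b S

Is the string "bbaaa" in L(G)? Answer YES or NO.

Convert to CNF:
  S -> T0 A | T0 B | T0 T0 | T1 C | a | b
  A -> A C | C T0 | T1 C | a
  B -> A C | C T0 | a
  C -> T1 S | a
  T0 -> a
  T1 -> b

CYK fill:
  T[0,0] 'b' = {S,T1}  orig:{S}
  T[1,1] 'b' = {S,T1}  orig:{S}
  T[2,2] 'a' = {A,B,C,S,T0}  orig:{A,B,C,S}
  T[3,3] 'a' = {A,B,C,S,T0}  orig:{A,B,C,S}
  T[4,4] 'a' = {A,B,C,S,T0}  orig:{A,B,C,S}
  T[0,1] 'bb' = {C}
  T[1,2] 'ba' = {A,C,S}
  T[2,3] 'aa' = {A,B,S}
  T[3,4] 'aa' = {A,B,S}
  T[0,2] 'bba' = {A,B,C,S}
  T[1,3] 'baa' = {A,B,C}
  T[2,4] 'aaa' = {A,B,S}
  T[0,3] 'bbaa' = {A,B,S}
  T[1,4] 'baaa' = {A,B,C}
  T[0,4] 'bbaaa' = {A,B,S}

S ∈ T[0,4] ⇒ YES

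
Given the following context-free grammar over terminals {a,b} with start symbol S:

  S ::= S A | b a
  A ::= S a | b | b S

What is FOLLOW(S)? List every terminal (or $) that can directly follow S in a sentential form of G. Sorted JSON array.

FIRST iteration:
iter 1:
  A via A→b: +{b}
  S via S→b a: +{b}
  S: {b}  A: {b}
iter 2: (stable)
  S: {b}  A: {b}

FOLLOW iteration:
initialize: $ ∈ FOLLOW(S)
round 1:
  A→S a: FOLLOW(S) ⊇ FIRST(a) = {a}; new: +{a}
  S→S A: FOLLOW(S) ⊇ FIRST(A) = {b}; new: +{b}
  S→S A: FOLLOW(A) ⊇ FOLLOW(S) ⊇ {$,a,b}; new: +{$,a,b}
  S: {$,a,b}  A: {$,a,b}
round 2: — fixpoint
  S: {$,a,b}  A: {$,a,b}

FOLLOW(S) = ["$", "a", "b"]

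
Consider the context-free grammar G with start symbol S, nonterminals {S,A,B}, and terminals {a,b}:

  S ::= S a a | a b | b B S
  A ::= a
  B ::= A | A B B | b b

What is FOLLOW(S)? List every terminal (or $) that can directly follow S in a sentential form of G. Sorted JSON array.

FIRST iteration:
[1]
  A via A→a: +{a}
  B via B→A: +{a}
  B via B→b b: +{b}
  S via S→a b: +{a}
  S via S→b B S: +{b}
  FIRST[S]={a,b}  FIRST[A]={a}  FIRST[B]={a,b}
[2] — fixpoint
  FIRST[S]={a,b}  FIRST[A]={a}  FIRST[B]={a,b}

FOLLOW iteration:
seed FOLLOW(S) with $
[1]
  B→A B B: FOLLOW(A) ⊇ FIRST(B) = {a,b}; new: +{a,b}
  B→A B B: FOLLOW(B) ⊇ FIRST(B) = {a,b}; new: +{a,b}
  S→S a a: FOLLOW(S) ⊇ FIRST(a) = {a}; new: +{a}
  FOLLOW(S)={$,a}  FOLLOW(A)={a,b}  FOLLOW(B)={a,b}
[2] done
  FOLLOW(S)={$,a}  FOLLOW(A)={a,b}  FOLLOW(B)={a,b}

FOLLOW(S) = ["$", "a"]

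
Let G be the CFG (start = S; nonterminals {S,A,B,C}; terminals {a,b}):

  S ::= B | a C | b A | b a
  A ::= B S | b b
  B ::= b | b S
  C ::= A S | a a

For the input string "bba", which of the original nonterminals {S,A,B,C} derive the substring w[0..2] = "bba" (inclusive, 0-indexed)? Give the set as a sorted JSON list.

CNF form of G:
  S -> T0 A | T0 S | T0 T1 | T1 C | b
  A -> B S | T0 T0
  B -> T0 S | b
  C -> A S | T1 T1
  T0 -> b
  T1 -> a

Fill CYK table bottom-up — only the sub-triangle for w[0..2]:
  T[0,0] 'b' = {B,S,T0}  orig:{B,S}
  T[1,1] 'b' = {B,S,T0}  orig:{B,S}
  T[2,2] 'a' = {T1}  orig:{}
  T[0,1] 'bb' = {A,B,S}
  T[1,2] 'ba' = {S}
  T[0,2] 'bba' = {A,B,S}

Original NTs in T[0,2] deriving "bba": ["A", "B", "S"]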